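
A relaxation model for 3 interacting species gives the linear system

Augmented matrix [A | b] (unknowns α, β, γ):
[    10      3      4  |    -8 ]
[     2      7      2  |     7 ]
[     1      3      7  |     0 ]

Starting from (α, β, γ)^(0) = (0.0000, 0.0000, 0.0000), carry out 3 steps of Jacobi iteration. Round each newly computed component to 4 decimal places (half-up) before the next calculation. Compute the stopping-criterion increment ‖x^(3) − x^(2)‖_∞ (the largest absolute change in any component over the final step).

Iteration 1:
  α = (-8 - (3)·0.0000 - (4)·0.0000) / (10) = -0.8000
  β = (7 - (2)·0.0000 - (2)·0.0000) / (7) = 1.0000
  γ = (0 - (1)·0.0000 - (3)·0.0000) / (7) = 0.0000
Iteration 2:
  α = (-8 - (3)·1.0000 - (4)·0.0000) / (10) = -1.1000
  β = (7 - (2)·-0.8000 - (2)·0.0000) / (7) = 1.2286
  γ = (0 - (1)·-0.8000 - (3)·1.0000) / (7) = -0.3143
Iteration 3:
  α = (-8 - (3)·1.2286 - (4)·-0.3143) / (10) = -1.0429
  β = (7 - (2)·-1.1000 - (2)·-0.3143) / (7) = 1.4041
  γ = (0 - (1)·-1.1000 - (3)·1.2286) / (7) = -0.3694
Change: (0.0571, 0.1755, -0.0551) → max |·| = 0.1755

0.1755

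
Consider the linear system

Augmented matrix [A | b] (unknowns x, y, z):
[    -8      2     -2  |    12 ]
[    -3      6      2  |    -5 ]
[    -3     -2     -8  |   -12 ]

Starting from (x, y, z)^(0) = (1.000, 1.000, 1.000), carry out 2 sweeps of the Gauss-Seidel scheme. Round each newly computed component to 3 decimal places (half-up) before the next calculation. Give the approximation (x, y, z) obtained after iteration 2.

Iteration 1:
  x = (12 - (2)·1.000 - (-2)·1.000) / (-8) = -1.500
  y = (-5 - (-3)·-1.500 - (2)·1.000) / (6) = -1.917
  z = (-12 - (-3)·-1.500 - (-2)·-1.917) / (-8) = 2.542
Iteration 2:
  x = (12 - (2)·-1.917 - (-2)·2.542) / (-8) = -2.615
  y = (-5 - (-3)·-2.615 - (2)·2.542) / (6) = -2.988
  z = (-12 - (-3)·-2.615 - (-2)·-2.988) / (-8) = 3.228

(-2.615, -2.988, 3.228)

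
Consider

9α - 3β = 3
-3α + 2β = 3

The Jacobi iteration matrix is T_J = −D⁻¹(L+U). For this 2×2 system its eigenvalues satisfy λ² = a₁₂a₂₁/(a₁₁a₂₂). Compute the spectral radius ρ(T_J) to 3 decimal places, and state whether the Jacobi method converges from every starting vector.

0.707

a₁₂a₂₁/(a₁₁a₂₂) = (-3)·(-3) / ((9)·(2)) = 0.500000
ρ = √|0.500000| = √0.500000 = 0.707
ρ < 1, so Jacobi converges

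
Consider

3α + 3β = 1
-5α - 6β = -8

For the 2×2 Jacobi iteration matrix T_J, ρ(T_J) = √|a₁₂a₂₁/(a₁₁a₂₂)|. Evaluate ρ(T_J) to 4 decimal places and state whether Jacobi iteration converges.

a₁₂a₂₁/(a₁₁a₂₂) = (3)·(-5) / ((3)·(-6)) = 0.833333
ρ = √|0.833333| = √0.833333 = 0.9129
ρ < 1, so Jacobi converges

0.9129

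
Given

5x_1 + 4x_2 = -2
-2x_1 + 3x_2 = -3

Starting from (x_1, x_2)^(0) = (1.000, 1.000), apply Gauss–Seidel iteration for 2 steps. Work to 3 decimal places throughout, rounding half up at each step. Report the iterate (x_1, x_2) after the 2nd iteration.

Iteration 1:
  x_1 = (-2 - (4)·1.000) / (5) = -1.200
  x_2 = (-3 - (-2)·-1.200) / (3) = -1.800
Iteration 2:
  x_1 = (-2 - (4)·-1.800) / (5) = 1.040
  x_2 = (-3 - (-2)·1.040) / (3) = -0.307

(1.040, -0.307)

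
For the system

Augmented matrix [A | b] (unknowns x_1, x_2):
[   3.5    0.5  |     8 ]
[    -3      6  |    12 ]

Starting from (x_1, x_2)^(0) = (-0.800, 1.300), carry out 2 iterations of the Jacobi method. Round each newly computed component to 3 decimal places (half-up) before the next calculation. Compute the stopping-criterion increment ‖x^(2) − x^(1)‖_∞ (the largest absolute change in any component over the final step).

1.450

Iteration 1:
  x_1 = (8 - (0.5)·1.300) / (3.5) = 2.100
  x_2 = (12 - (-3)·-0.800) / (6) = 1.600
Iteration 2:
  x_1 = (8 - (0.5)·1.600) / (3.5) = 2.057
  x_2 = (12 - (-3)·2.100) / (6) = 3.050
Change: (-0.043, 1.450) → max |·| = 1.450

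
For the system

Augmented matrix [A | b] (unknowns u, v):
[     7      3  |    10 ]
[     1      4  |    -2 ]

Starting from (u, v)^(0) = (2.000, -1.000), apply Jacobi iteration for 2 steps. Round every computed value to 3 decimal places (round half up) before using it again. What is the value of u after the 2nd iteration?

Iteration 1:
  u = (10 - (3)·-1.000) / (7) = 1.857
  v = (-2 - (1)·2.000) / (4) = -1.000
Iteration 2:
  u = (10 - (3)·-1.000) / (7) = 1.857
  v = (-2 - (1)·1.857) / (4) = -0.964

1.857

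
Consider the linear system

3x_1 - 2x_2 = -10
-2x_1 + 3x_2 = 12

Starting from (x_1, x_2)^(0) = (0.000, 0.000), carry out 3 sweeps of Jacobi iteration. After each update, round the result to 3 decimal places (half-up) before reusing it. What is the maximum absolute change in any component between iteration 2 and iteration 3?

1.777

Iteration 1:
  x_1 = (-10 - (-2)·0.000) / (3) = -3.333
  x_2 = (12 - (-2)·0.000) / (3) = 4.000
Iteration 2:
  x_1 = (-10 - (-2)·4.000) / (3) = -0.667
  x_2 = (12 - (-2)·-3.333) / (3) = 1.778
Iteration 3:
  x_1 = (-10 - (-2)·1.778) / (3) = -2.148
  x_2 = (12 - (-2)·-0.667) / (3) = 3.555
Change: (-1.481, 1.777) → max |·| = 1.777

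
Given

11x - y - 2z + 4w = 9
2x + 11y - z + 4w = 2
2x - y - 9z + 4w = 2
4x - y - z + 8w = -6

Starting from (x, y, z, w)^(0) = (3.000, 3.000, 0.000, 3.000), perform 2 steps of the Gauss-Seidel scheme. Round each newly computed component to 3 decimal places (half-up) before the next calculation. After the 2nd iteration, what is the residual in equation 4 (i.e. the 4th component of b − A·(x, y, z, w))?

Iteration 1:
  x = (9 - (-1)·3.000 - (-2)·0.000 - (4)·3.000) / (11) = 0.000
  y = (2 - (2)·0.000 - (-1)·0.000 - (4)·3.000) / (11) = -0.909
  z = (2 - (2)·0.000 - (-1)·-0.909 - (4)·3.000) / (-9) = 1.212
  w = (-6 - (4)·0.000 - (-1)·-0.909 - (-1)·1.212) / (8) = -0.712
Iteration 2:
  x = (9 - (-1)·-0.909 - (-2)·1.212 - (4)·-0.712) / (11) = 1.215
  y = (2 - (2)·1.215 - (-1)·1.212 - (4)·-0.712) / (11) = 0.330
  z = (2 - (2)·1.215 - (-1)·0.330 - (4)·-0.712) / (-9) = -0.305
  w = (-6 - (4)·1.215 - (-1)·0.330 - (-1)·-0.305) / (8) = -1.354
Residual b − A·x = (0.771, 1.051, 2.571, -0.003)

-0.003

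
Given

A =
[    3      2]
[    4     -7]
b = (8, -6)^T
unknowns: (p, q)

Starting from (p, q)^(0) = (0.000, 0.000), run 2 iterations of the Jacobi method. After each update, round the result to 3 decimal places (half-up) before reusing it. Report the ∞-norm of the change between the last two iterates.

1.524

Iteration 1:
  p = (8 - (2)·0.000) / (3) = 2.667
  q = (-6 - (4)·0.000) / (-7) = 0.857
Iteration 2:
  p = (8 - (2)·0.857) / (3) = 2.095
  q = (-6 - (4)·2.667) / (-7) = 2.381
Change: (-0.572, 1.524) → max |·| = 1.524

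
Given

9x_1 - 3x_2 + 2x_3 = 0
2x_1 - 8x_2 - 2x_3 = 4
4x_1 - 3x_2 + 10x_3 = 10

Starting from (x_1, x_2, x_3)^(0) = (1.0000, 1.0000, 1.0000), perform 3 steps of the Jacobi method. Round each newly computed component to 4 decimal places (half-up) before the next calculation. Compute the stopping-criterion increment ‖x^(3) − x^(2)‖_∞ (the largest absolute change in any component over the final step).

0.1319

Iteration 1:
  x_1 = (0 - (-3)·1.0000 - (2)·1.0000) / (9) = 0.1111
  x_2 = (4 - (2)·1.0000 - (-2)·1.0000) / (-8) = -0.5000
  x_3 = (10 - (4)·1.0000 - (-3)·1.0000) / (10) = 0.9000
Iteration 2:
  x_1 = (0 - (-3)·-0.5000 - (2)·0.9000) / (9) = -0.3667
  x_2 = (4 - (2)·0.1111 - (-2)·0.9000) / (-8) = -0.6972
  x_3 = (10 - (4)·0.1111 - (-3)·-0.5000) / (10) = 0.8056
Iteration 3:
  x_1 = (0 - (-3)·-0.6972 - (2)·0.8056) / (9) = -0.4114
  x_2 = (4 - (2)·-0.3667 - (-2)·0.8056) / (-8) = -0.7931
  x_3 = (10 - (4)·-0.3667 - (-3)·-0.6972) / (10) = 0.9375
Change: (-0.0447, -0.0959, 0.1319) → max |·| = 0.1319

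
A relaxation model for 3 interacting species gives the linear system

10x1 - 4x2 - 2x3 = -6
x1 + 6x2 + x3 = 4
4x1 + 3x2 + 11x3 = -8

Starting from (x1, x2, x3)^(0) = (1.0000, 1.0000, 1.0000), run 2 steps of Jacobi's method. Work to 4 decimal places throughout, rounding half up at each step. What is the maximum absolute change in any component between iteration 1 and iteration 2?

0.7394

Iteration 1:
  x1 = (-6 - (-4)·1.0000 - (-2)·1.0000) / (10) = 0.0000
  x2 = (4 - (1)·1.0000 - (1)·1.0000) / (6) = 0.3333
  x3 = (-8 - (4)·1.0000 - (3)·1.0000) / (11) = -1.3636
Iteration 2:
  x1 = (-6 - (-4)·0.3333 - (-2)·-1.3636) / (10) = -0.7394
  x2 = (4 - (1)·0.0000 - (1)·-1.3636) / (6) = 0.8939
  x3 = (-8 - (4)·0.0000 - (3)·0.3333) / (11) = -0.8182
Change: (-0.7394, 0.5606, 0.5454) → max |·| = 0.7394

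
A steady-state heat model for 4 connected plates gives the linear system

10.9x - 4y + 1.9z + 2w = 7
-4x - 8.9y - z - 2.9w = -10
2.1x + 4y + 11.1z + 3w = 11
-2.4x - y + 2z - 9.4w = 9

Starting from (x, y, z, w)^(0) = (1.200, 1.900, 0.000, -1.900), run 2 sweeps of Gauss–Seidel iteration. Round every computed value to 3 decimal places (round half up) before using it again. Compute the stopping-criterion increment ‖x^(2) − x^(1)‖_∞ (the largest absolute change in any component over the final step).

0.588

Iteration 1:
  x = (7 - (-4)·1.900 - (1.9)·0.000 - (2)·-1.900) / (10.9) = 1.688
  y = (-10 - (-4)·1.688 - (-1)·0.000 - (-2.9)·-1.900) / (-8.9) = 0.984
  z = (11 - (2.1)·1.688 - (4)·0.984 - (3)·-1.900) / (11.1) = 0.831
  w = (9 - (-2.4)·1.688 - (-1)·0.984 - (2)·0.831) / (-9.4) = -1.316
Iteration 2:
  x = (7 - (-4)·0.984 - (1.9)·0.831 - (2)·-1.316) / (10.9) = 1.100
  y = (-10 - (-4)·1.100 - (-1)·0.831 - (-2.9)·-1.316) / (-8.9) = 0.965
  z = (11 - (2.1)·1.100 - (4)·0.965 - (3)·-1.316) / (11.1) = 0.791
  w = (9 - (-2.4)·1.100 - (-1)·0.965 - (2)·0.791) / (-9.4) = -1.173
Change: (-0.588, -0.019, -0.040, 0.143) → max |·| = 0.588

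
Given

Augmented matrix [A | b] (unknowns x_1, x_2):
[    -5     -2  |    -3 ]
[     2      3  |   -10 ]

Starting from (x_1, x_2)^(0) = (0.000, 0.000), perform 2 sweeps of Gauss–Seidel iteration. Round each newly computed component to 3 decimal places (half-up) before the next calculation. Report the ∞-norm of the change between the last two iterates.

1.493

Iteration 1:
  x_1 = (-3 - (-2)·0.000) / (-5) = 0.600
  x_2 = (-10 - (2)·0.600) / (3) = -3.733
Iteration 2:
  x_1 = (-3 - (-2)·-3.733) / (-5) = 2.093
  x_2 = (-10 - (2)·2.093) / (3) = -4.729
Change: (1.493, -0.996) → max |·| = 1.493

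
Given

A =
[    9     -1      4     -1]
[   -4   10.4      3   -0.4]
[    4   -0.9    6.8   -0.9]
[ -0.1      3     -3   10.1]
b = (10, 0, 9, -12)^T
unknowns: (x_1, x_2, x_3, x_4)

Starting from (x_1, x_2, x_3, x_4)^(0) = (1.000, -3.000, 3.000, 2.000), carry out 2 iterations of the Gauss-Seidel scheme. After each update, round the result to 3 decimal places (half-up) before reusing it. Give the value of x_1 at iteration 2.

Iteration 1:
  x_1 = (10 - (-1)·-3.000 - (4)·3.000 - (-1)·2.000) / (9) = -0.333
  x_2 = (0 - (-4)·-0.333 - (3)·3.000 - (-0.4)·2.000) / (10.4) = -0.917
  x_3 = (9 - (4)·-0.333 - (-0.9)·-0.917 - (-0.9)·2.000) / (6.8) = 1.663
  x_4 = (-12 - (-0.1)·-0.333 - (3)·-0.917 - (-3)·1.663) / (10.1) = -0.425
Iteration 2:
  x_1 = (10 - (-1)·-0.917 - (4)·1.663 - (-1)·-0.425) / (9) = 0.223
  x_2 = (0 - (-4)·0.223 - (3)·1.663 - (-0.4)·-0.425) / (10.4) = -0.410
  x_3 = (9 - (4)·0.223 - (-0.9)·-0.410 - (-0.9)·-0.425) / (6.8) = 1.082
  x_4 = (-12 - (-0.1)·0.223 - (3)·-0.410 - (-3)·1.082) / (10.1) = -0.743

0.223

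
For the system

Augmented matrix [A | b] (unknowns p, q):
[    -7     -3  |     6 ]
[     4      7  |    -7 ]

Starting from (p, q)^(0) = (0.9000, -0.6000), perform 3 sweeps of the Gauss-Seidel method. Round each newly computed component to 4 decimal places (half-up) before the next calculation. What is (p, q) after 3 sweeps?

(-0.5695, -0.6746)

Iteration 1:
  p = (6 - (-3)·-0.6000) / (-7) = -0.6000
  q = (-7 - (4)·-0.6000) / (7) = -0.6571
Iteration 2:
  p = (6 - (-3)·-0.6571) / (-7) = -0.5755
  q = (-7 - (4)·-0.5755) / (7) = -0.6711
Iteration 3:
  p = (6 - (-3)·-0.6711) / (-7) = -0.5695
  q = (-7 - (4)·-0.5695) / (7) = -0.6746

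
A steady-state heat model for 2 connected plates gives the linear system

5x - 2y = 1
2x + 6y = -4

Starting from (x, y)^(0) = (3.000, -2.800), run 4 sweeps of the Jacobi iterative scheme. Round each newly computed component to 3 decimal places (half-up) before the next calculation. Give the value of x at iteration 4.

Iteration 1:
  x = (1 - (-2)·-2.800) / (5) = -0.920
  y = (-4 - (2)·3.000) / (6) = -1.667
Iteration 2:
  x = (1 - (-2)·-1.667) / (5) = -0.467
  y = (-4 - (2)·-0.920) / (6) = -0.360
Iteration 3:
  x = (1 - (-2)·-0.360) / (5) = 0.056
  y = (-4 - (2)·-0.467) / (6) = -0.511
Iteration 4:
  x = (1 - (-2)·-0.511) / (5) = -0.004
  y = (-4 - (2)·0.056) / (6) = -0.685

-0.004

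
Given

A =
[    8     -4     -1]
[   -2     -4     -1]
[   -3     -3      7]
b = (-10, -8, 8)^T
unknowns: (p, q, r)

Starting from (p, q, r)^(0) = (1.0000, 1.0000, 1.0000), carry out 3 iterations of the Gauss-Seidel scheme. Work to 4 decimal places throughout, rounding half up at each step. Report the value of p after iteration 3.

Iteration 1:
  p = (-10 - (-4)·1.0000 - (-1)·1.0000) / (8) = -0.6250
  q = (-8 - (-2)·-0.6250 - (-1)·1.0000) / (-4) = 2.0625
  r = (8 - (-3)·-0.6250 - (-3)·2.0625) / (7) = 1.7589
Iteration 2:
  p = (-10 - (-4)·2.0625 - (-1)·1.7589) / (8) = 0.0011
  q = (-8 - (-2)·0.0011 - (-1)·1.7589) / (-4) = 1.5597
  r = (8 - (-3)·0.0011 - (-3)·1.5597) / (7) = 1.8118
Iteration 3:
  p = (-10 - (-4)·1.5597 - (-1)·1.8118) / (8) = -0.2437
  q = (-8 - (-2)·-0.2437 - (-1)·1.8118) / (-4) = 1.6689
  r = (8 - (-3)·-0.2437 - (-3)·1.6689) / (7) = 1.7537

-0.2437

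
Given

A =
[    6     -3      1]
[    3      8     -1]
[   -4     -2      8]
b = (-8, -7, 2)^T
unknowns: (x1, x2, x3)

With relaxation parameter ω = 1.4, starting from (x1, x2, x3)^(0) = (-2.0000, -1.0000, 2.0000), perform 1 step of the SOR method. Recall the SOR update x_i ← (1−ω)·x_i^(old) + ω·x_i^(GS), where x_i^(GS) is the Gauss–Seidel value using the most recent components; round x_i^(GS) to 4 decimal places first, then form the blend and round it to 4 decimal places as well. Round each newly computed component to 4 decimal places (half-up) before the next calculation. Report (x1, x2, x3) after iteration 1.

Iteration 1:
  x1: GS value = (-8 - (-3)·-1.0000 - (1)·2.0000) / (6) = -2.1667;  x1 ← (1−ω)·-2.0000 + ω·-2.1667 = -2.2334
  x2: GS value = (-7 - (3)·-2.2334 - (-1)·2.0000) / (8) = 0.2125;  x2 ← (1−ω)·-1.0000 + ω·0.2125 = 0.6975
  x3: GS value = (2 - (-4)·-2.2334 - (-2)·0.6975) / (8) = -0.6923;  x3 ← (1−ω)·2.0000 + ω·-0.6923 = -1.7692

(-2.2334, 0.6975, -1.7692)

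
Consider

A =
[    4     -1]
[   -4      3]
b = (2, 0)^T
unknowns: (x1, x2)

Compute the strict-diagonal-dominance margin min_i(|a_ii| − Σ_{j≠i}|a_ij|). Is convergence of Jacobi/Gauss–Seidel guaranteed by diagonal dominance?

-1

row 1: |4| − (1) = 3
row 2: |3| − (4) = -1
minimum over rows = -1 → not strictly diagonally dominant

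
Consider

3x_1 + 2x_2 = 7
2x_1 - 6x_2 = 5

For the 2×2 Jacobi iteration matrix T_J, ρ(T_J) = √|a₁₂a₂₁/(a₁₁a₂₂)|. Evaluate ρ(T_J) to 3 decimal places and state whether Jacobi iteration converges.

0.471

a₁₂a₂₁/(a₁₁a₂₂) = (2)·(2) / ((3)·(-6)) = -0.222222
ρ = √|-0.222222| = √0.222222 = 0.471
ρ < 1, so Jacobi converges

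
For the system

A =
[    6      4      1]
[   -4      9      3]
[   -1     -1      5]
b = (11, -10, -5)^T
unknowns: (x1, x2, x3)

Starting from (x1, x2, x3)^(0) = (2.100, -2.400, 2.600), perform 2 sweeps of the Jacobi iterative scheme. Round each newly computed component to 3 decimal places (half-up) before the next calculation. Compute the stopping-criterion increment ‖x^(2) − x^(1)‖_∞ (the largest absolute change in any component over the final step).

Iteration 1:
  x1 = (11 - (4)·-2.400 - (1)·2.600) / (6) = 3.000
  x2 = (-10 - (-4)·2.100 - (3)·2.600) / (9) = -1.044
  x3 = (-5 - (-1)·2.100 - (-1)·-2.400) / (5) = -1.060
Iteration 2:
  x1 = (11 - (4)·-1.044 - (1)·-1.060) / (6) = 2.706
  x2 = (-10 - (-4)·3.000 - (3)·-1.060) / (9) = 0.576
  x3 = (-5 - (-1)·3.000 - (-1)·-1.044) / (5) = -0.609
Change: (-0.294, 1.620, 0.451) → max |·| = 1.620

1.620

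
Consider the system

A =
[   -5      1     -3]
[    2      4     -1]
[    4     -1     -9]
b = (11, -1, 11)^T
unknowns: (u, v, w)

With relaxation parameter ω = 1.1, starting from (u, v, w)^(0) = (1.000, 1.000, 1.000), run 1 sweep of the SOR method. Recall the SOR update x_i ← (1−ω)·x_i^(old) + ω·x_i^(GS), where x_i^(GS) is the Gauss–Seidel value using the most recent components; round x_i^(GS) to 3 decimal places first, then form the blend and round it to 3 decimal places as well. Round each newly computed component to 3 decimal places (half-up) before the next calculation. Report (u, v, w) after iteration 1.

Iteration 1:
  u: GS value = (11 - (1)·1.000 - (-3)·1.000) / (-5) = -2.600;  u ← (1−ω)·1.000 + ω·-2.600 = -2.960
  v: GS value = (-1 - (2)·-2.960 - (-1)·1.000) / (4) = 1.480;  v ← (1−ω)·1.000 + ω·1.480 = 1.528
  w: GS value = (11 - (4)·-2.960 - (-1)·1.528) / (-9) = -2.708;  w ← (1−ω)·1.000 + ω·-2.708 = -3.079

(-2.960, 1.528, -3.079)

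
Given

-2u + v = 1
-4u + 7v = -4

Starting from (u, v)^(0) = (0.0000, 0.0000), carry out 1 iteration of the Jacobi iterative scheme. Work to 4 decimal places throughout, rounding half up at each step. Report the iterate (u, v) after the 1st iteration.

(-0.5000, -0.5714)

Iteration 1:
  u = (1 - (1)·0.0000) / (-2) = -0.5000
  v = (-4 - (-4)·0.0000) / (7) = -0.5714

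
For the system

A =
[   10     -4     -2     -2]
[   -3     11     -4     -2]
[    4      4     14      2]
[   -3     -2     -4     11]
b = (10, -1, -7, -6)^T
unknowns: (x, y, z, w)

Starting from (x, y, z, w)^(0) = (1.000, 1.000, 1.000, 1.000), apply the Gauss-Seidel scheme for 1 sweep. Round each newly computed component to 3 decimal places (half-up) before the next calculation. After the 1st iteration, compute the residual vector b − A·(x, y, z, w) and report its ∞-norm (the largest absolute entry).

Iteration 1:
  x = (10 - (-4)·1.000 - (-2)·1.000 - (-2)·1.000) / (10) = 1.800
  y = (-1 - (-3)·1.800 - (-4)·1.000 - (-2)·1.000) / (11) = 0.945
  z = (-7 - (4)·1.800 - (4)·0.945 - (2)·1.000) / (14) = -1.427
  w = (-6 - (-3)·1.800 - (-2)·0.945 - (-4)·-1.427) / (11) = -0.402
Residual b − A·x = (-7.878, -12.507, 2.802, 0.004); ∞-norm = 12.507

12.507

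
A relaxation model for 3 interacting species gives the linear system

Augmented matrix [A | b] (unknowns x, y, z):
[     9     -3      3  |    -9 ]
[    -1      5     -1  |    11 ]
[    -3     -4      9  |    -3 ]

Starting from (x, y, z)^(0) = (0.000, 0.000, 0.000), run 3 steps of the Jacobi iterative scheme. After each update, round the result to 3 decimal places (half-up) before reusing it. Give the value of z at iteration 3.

0.474

Iteration 1:
  x = (-9 - (-3)·0.000 - (3)·0.000) / (9) = -1.000
  y = (11 - (-1)·0.000 - (-1)·0.000) / (5) = 2.200
  z = (-3 - (-3)·0.000 - (-4)·0.000) / (9) = -0.333
Iteration 2:
  x = (-9 - (-3)·2.200 - (3)·-0.333) / (9) = -0.156
  y = (11 - (-1)·-1.000 - (-1)·-0.333) / (5) = 1.933
  z = (-3 - (-3)·-1.000 - (-4)·2.200) / (9) = 0.311
Iteration 3:
  x = (-9 - (-3)·1.933 - (3)·0.311) / (9) = -0.459
  y = (11 - (-1)·-0.156 - (-1)·0.311) / (5) = 2.231
  z = (-3 - (-3)·-0.156 - (-4)·1.933) / (9) = 0.474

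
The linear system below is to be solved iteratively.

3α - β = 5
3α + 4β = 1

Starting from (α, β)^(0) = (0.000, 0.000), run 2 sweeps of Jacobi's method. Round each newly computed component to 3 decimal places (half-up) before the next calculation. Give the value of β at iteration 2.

-1.000

Iteration 1:
  α = (5 - (-1)·0.000) / (3) = 1.667
  β = (1 - (3)·0.000) / (4) = 0.250
Iteration 2:
  α = (5 - (-1)·0.250) / (3) = 1.750
  β = (1 - (3)·1.667) / (4) = -1.000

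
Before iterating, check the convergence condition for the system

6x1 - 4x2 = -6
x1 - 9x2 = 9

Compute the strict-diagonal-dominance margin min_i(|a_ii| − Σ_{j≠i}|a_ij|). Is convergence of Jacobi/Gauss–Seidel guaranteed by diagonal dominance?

row 1: |6| − (4) = 2
row 2: |-9| − (1) = 8
minimum over rows = 2 → strictly diagonally dominant (convergence guaranteed)

2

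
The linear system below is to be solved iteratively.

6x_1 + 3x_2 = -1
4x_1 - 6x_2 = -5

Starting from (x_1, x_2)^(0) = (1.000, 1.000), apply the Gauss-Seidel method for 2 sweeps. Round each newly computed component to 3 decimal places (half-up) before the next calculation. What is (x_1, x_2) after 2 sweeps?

(-0.361, 0.593)

Iteration 1:
  x_1 = (-1 - (3)·1.000) / (6) = -0.667
  x_2 = (-5 - (4)·-0.667) / (-6) = 0.389
Iteration 2:
  x_1 = (-1 - (3)·0.389) / (6) = -0.361
  x_2 = (-5 - (4)·-0.361) / (-6) = 0.593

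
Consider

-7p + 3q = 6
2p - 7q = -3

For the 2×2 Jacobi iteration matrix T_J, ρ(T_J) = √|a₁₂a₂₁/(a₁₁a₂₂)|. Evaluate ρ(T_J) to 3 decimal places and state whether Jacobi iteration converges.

a₁₂a₂₁/(a₁₁a₂₂) = (3)·(2) / ((-7)·(-7)) = 0.122449
ρ = √|0.122449| = √0.122449 = 0.350
ρ < 1, so Jacobi converges

0.350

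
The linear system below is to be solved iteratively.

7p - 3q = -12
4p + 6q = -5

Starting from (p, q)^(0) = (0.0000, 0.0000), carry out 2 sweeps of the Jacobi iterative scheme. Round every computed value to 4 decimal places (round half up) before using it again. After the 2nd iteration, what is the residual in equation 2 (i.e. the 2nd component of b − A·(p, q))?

Iteration 1:
  p = (-12 - (-3)·0.0000) / (7) = -1.7143
  q = (-5 - (4)·0.0000) / (6) = -0.8333
Iteration 2:
  p = (-12 - (-3)·-0.8333) / (7) = -2.0714
  q = (-5 - (4)·-1.7143) / (6) = 0.3095
Residual b − A·x = (3.4283, 1.4286)

1.4286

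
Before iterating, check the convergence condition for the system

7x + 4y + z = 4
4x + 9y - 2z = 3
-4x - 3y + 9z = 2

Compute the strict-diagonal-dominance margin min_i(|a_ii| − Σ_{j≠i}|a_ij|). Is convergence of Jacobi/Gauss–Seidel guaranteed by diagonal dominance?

row 1: |7| − (4+1) = 2
row 2: |9| − (4+2) = 3
row 3: |9| − (4+3) = 2
minimum over rows = 2 → strictly diagonally dominant (convergence guaranteed)

2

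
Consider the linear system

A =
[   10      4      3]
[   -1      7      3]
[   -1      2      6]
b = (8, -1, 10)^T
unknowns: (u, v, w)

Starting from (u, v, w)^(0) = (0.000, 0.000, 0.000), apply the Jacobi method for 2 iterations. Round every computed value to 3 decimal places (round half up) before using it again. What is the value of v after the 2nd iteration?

-0.743

Iteration 1:
  u = (8 - (4)·0.000 - (3)·0.000) / (10) = 0.800
  v = (-1 - (-1)·0.000 - (3)·0.000) / (7) = -0.143
  w = (10 - (-1)·0.000 - (2)·0.000) / (6) = 1.667
Iteration 2:
  u = (8 - (4)·-0.143 - (3)·1.667) / (10) = 0.357
  v = (-1 - (-1)·0.800 - (3)·1.667) / (7) = -0.743
  w = (10 - (-1)·0.800 - (2)·-0.143) / (6) = 1.848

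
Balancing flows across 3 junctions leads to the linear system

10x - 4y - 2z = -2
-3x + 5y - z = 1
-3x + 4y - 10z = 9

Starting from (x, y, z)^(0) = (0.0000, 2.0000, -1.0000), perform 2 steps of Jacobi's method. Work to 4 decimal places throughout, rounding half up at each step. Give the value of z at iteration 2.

Iteration 1:
  x = (-2 - (-4)·2.0000 - (-2)·-1.0000) / (10) = 0.4000
  y = (1 - (-3)·0.0000 - (-1)·-1.0000) / (5) = 0.0000
  z = (9 - (-3)·0.0000 - (4)·2.0000) / (-10) = -0.1000
Iteration 2:
  x = (-2 - (-4)·0.0000 - (-2)·-0.1000) / (10) = -0.2200
  y = (1 - (-3)·0.4000 - (-1)·-0.1000) / (5) = 0.4200
  z = (9 - (-3)·0.4000 - (4)·0.0000) / (-10) = -1.0200

-1.0200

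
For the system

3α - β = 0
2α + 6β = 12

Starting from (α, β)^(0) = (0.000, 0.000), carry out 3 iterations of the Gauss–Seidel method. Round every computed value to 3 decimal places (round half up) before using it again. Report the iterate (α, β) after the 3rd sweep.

(0.593, 1.802)

Iteration 1:
  α = (0 - (-1)·0.000) / (3) = 0.000
  β = (12 - (2)·0.000) / (6) = 2.000
Iteration 2:
  α = (0 - (-1)·2.000) / (3) = 0.667
  β = (12 - (2)·0.667) / (6) = 1.778
Iteration 3:
  α = (0 - (-1)·1.778) / (3) = 0.593
  β = (12 - (2)·0.593) / (6) = 1.802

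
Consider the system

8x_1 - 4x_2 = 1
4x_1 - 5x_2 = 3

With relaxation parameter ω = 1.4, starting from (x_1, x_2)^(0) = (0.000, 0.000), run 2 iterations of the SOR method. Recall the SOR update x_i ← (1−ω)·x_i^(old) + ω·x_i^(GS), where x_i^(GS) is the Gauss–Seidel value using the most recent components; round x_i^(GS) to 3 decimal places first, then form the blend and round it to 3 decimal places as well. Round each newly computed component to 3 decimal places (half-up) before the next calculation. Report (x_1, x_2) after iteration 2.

Iteration 1:
  x_1: GS value = (1 - (-4)·0.000) / (8) = 0.125;  x_1 ← (1−ω)·0.000 + ω·0.125 = 0.175
  x_2: GS value = (3 - (4)·0.175) / (-5) = -0.460;  x_2 ← (1−ω)·0.000 + ω·-0.460 = -0.644
Iteration 2:
  x_1: GS value = (1 - (-4)·-0.644) / (8) = -0.197;  x_1 ← (1−ω)·0.175 + ω·-0.197 = -0.346
  x_2: GS value = (3 - (4)·-0.346) / (-5) = -0.877;  x_2 ← (1−ω)·-0.644 + ω·-0.877 = -0.970

(-0.346, -0.970)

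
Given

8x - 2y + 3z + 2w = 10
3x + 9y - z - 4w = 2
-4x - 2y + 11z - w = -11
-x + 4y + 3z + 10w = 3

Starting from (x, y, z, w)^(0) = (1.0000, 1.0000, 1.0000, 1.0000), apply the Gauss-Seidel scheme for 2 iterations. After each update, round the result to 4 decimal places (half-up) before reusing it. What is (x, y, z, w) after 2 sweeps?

(1.4740, -0.1721, -0.4640, 0.6554)

Iteration 1:
  x = (10 - (-2)·1.0000 - (3)·1.0000 - (2)·1.0000) / (8) = 0.8750
  y = (2 - (3)·0.8750 - (-1)·1.0000 - (-4)·1.0000) / (9) = 0.4861
  z = (-11 - (-4)·0.8750 - (-2)·0.4861 - (-1)·1.0000) / (11) = -0.5025
  w = (3 - (-1)·0.8750 - (4)·0.4861 - (3)·-0.5025) / (10) = 0.3438
Iteration 2:
  x = (10 - (-2)·0.4861 - (3)·-0.5025 - (2)·0.3438) / (8) = 1.4740
  y = (2 - (3)·1.4740 - (-1)·-0.5025 - (-4)·0.3438) / (9) = -0.1721
  z = (-11 - (-4)·1.4740 - (-2)·-0.1721 - (-1)·0.3438) / (11) = -0.4640
  w = (3 - (-1)·1.4740 - (4)·-0.1721 - (3)·-0.4640) / (10) = 0.6554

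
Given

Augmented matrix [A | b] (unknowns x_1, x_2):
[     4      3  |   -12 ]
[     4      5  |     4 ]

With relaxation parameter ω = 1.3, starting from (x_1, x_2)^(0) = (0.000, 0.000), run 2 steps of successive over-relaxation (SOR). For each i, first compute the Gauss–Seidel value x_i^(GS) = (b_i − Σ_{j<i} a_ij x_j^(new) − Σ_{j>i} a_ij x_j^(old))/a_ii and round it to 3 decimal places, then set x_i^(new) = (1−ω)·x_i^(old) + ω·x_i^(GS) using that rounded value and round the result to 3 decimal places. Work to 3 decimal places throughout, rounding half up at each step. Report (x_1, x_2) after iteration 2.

Iteration 1:
  x_1: GS value = (-12 - (3)·0.000) / (4) = -3.000;  x_1 ← (1−ω)·0.000 + ω·-3.000 = -3.900
  x_2: GS value = (4 - (4)·-3.900) / (5) = 3.920;  x_2 ← (1−ω)·0.000 + ω·3.920 = 5.096
Iteration 2:
  x_1: GS value = (-12 - (3)·5.096) / (4) = -6.822;  x_1 ← (1−ω)·-3.900 + ω·-6.822 = -7.699
  x_2: GS value = (4 - (4)·-7.699) / (5) = 6.959;  x_2 ← (1−ω)·5.096 + ω·6.959 = 7.518

(-7.699, 7.518)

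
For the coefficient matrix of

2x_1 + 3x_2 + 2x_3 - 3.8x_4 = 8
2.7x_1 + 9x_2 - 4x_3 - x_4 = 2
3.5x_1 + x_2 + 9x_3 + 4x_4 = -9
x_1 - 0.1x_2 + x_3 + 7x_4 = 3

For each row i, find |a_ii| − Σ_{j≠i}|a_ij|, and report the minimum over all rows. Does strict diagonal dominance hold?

-6.8

row 1: |2| − (3+2+3.8) = -6.8
row 2: |9| − (2.7+4+1) = 1.3
row 3: |9| − (3.5+1+4) = 0.5
row 4: |7| − (1+0.1+1) = 4.9
minimum over rows = -6.8 → not strictly diagonally dominant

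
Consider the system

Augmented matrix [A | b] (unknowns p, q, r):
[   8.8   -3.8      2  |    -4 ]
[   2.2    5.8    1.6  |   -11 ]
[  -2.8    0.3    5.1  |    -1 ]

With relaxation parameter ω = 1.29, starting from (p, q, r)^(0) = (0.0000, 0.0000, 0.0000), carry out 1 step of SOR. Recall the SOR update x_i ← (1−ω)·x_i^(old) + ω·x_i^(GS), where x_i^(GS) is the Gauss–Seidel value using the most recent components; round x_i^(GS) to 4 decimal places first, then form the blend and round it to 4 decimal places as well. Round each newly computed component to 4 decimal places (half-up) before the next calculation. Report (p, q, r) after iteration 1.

Iteration 1:
  p: GS value = (-4 - (-3.8)·0.0000 - (2)·0.0000) / (8.8) = -0.4545;  p ← (1−ω)·0.0000 + ω·-0.4545 = -0.5863
  q: GS value = (-11 - (2.2)·-0.5863 - (1.6)·0.0000) / (5.8) = -1.6742;  q ← (1−ω)·0.0000 + ω·-1.6742 = -2.1597
  r: GS value = (-1 - (-2.8)·-0.5863 - (0.3)·-2.1597) / (5.1) = -0.3909;  r ← (1−ω)·0.0000 + ω·-0.3909 = -0.5043

(-0.5863, -2.1597, -0.5043)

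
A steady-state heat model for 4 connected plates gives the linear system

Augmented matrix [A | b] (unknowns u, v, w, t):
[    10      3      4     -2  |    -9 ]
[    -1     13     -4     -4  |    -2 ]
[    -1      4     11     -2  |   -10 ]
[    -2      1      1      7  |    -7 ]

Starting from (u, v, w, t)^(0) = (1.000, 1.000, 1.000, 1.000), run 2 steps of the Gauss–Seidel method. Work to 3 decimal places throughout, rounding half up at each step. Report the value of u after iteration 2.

Iteration 1:
  u = (-9 - (3)·1.000 - (4)·1.000 - (-2)·1.000) / (10) = -1.400
  v = (-2 - (-1)·-1.400 - (-4)·1.000 - (-4)·1.000) / (13) = 0.354
  w = (-10 - (-1)·-1.400 - (4)·0.354 - (-2)·1.000) / (11) = -0.983
  t = (-7 - (-2)·-1.400 - (1)·0.354 - (1)·-0.983) / (7) = -1.310
Iteration 2:
  u = (-9 - (3)·0.354 - (4)·-0.983 - (-2)·-1.310) / (10) = -0.875
  v = (-2 - (-1)·-0.875 - (-4)·-0.983 - (-4)·-1.310) / (13) = -0.927
  w = (-10 - (-1)·-0.875 - (4)·-0.927 - (-2)·-1.310) / (11) = -0.890
  t = (-7 - (-2)·-0.875 - (1)·-0.927 - (1)·-0.890) / (7) = -0.990

-0.875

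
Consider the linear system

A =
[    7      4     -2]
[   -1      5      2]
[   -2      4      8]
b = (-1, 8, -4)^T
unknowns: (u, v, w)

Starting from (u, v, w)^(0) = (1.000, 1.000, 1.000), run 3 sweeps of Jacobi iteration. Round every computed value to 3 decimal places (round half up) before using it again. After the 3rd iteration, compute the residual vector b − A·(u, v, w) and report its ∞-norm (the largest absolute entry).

Iteration 1:
  u = (-1 - (4)·1.000 - (-2)·1.000) / (7) = -0.429
  v = (8 - (-1)·1.000 - (2)·1.000) / (5) = 1.400
  w = (-4 - (-2)·1.000 - (4)·1.000) / (8) = -0.750
Iteration 2:
  u = (-1 - (4)·1.400 - (-2)·-0.750) / (7) = -1.157
  v = (8 - (-1)·-0.429 - (2)·-0.750) / (5) = 1.814
  w = (-4 - (-2)·-0.429 - (4)·1.400) / (8) = -1.307
Iteration 3:
  u = (-1 - (4)·1.814 - (-2)·-1.307) / (7) = -1.553
  v = (8 - (-1)·-1.157 - (2)·-1.307) / (5) = 1.891
  w = (-4 - (-2)·-1.157 - (4)·1.814) / (8) = -1.696
Residual b − A·x = (-1.085, 0.384, -1.102); ∞-norm = 1.102

1.102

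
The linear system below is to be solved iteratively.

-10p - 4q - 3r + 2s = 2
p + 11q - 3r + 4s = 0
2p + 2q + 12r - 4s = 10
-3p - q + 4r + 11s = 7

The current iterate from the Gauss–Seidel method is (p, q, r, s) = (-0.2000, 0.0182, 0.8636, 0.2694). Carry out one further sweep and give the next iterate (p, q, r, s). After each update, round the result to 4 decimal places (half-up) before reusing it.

One sweep:
  p = (2 - (-4)·0.0182 - (-3)·0.8636 - (2)·0.2694) / (-10) = -0.4125
  q = (0 - (1)·-0.4125 - (-3)·0.8636 - (4)·0.2694) / (11) = 0.1751
  r = (10 - (2)·-0.4125 - (2)·0.1751 - (-4)·0.2694) / (12) = 0.9627
  s = (7 - (-3)·-0.4125 - (-1)·0.1751 - (4)·0.9627) / (11) = 0.1897

(-0.4125, 0.1751, 0.9627, 0.1897)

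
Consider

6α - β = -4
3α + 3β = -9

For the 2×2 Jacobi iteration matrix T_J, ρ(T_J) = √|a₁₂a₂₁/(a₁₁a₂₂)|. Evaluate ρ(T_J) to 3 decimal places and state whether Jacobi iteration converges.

0.408

a₁₂a₂₁/(a₁₁a₂₂) = (-1)·(3) / ((6)·(3)) = -0.166667
ρ = √|-0.166667| = √0.166667 = 0.408
ρ < 1, so Jacobi converges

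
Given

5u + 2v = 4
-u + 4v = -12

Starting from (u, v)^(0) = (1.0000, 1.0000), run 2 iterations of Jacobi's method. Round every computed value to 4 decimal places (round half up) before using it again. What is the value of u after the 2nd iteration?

Iteration 1:
  u = (4 - (2)·1.0000) / (5) = 0.4000
  v = (-12 - (-1)·1.0000) / (4) = -2.7500
Iteration 2:
  u = (4 - (2)·-2.7500) / (5) = 1.9000
  v = (-12 - (-1)·0.4000) / (4) = -2.9000

1.9000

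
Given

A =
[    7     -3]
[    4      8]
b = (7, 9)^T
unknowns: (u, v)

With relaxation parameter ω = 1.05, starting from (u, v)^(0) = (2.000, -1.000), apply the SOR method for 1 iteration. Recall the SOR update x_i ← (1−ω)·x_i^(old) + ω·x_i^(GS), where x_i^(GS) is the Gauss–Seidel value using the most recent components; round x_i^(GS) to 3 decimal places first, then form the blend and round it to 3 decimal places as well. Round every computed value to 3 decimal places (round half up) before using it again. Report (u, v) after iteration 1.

Iteration 1:
  u: GS value = (7 - (-3)·-1.000) / (7) = 0.571;  u ← (1−ω)·2.000 + ω·0.571 = 0.500
  v: GS value = (9 - (4)·0.500) / (8) = 0.875;  v ← (1−ω)·-1.000 + ω·0.875 = 0.969

(0.500, 0.969)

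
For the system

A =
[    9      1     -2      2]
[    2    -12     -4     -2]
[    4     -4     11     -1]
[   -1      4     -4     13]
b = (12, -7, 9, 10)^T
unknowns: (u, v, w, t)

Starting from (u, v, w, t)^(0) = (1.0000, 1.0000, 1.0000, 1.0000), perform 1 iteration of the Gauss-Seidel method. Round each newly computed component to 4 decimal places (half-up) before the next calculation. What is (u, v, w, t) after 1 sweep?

Iteration 1:
  u = (12 - (1)·1.0000 - (-2)·1.0000 - (2)·1.0000) / (9) = 1.2222
  v = (-7 - (2)·1.2222 - (-4)·1.0000 - (-2)·1.0000) / (-12) = 0.2870
  w = (9 - (4)·1.2222 - (-4)·0.2870 - (-1)·1.0000) / (11) = 0.5690
  t = (10 - (-1)·1.2222 - (4)·0.2870 - (-4)·0.5690) / (13) = 0.9500

(1.2222, 0.2870, 0.5690, 0.9500)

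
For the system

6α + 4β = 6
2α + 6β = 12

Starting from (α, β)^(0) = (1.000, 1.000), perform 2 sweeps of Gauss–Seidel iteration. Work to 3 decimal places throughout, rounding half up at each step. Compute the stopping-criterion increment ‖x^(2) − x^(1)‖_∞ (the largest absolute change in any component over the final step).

0.592

Iteration 1:
  α = (6 - (4)·1.000) / (6) = 0.333
  β = (12 - (2)·0.333) / (6) = 1.889
Iteration 2:
  α = (6 - (4)·1.889) / (6) = -0.259
  β = (12 - (2)·-0.259) / (6) = 2.086
Change: (-0.592, 0.197) → max |·| = 0.592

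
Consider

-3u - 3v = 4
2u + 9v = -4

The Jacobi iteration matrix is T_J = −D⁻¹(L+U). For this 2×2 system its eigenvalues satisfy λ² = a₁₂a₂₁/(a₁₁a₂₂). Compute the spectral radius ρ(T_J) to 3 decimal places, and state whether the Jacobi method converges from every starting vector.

a₁₂a₂₁/(a₁₁a₂₂) = (-3)·(2) / ((-3)·(9)) = 0.222222
ρ = √|0.222222| = √0.222222 = 0.471
ρ < 1, so Jacobi converges

0.471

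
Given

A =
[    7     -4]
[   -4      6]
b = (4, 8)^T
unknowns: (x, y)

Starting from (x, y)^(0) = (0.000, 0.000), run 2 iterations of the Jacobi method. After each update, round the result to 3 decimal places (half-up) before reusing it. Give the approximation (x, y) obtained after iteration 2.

(1.333, 1.714)

Iteration 1:
  x = (4 - (-4)·0.000) / (7) = 0.571
  y = (8 - (-4)·0.000) / (6) = 1.333
Iteration 2:
  x = (4 - (-4)·1.333) / (7) = 1.333
  y = (8 - (-4)·0.571) / (6) = 1.714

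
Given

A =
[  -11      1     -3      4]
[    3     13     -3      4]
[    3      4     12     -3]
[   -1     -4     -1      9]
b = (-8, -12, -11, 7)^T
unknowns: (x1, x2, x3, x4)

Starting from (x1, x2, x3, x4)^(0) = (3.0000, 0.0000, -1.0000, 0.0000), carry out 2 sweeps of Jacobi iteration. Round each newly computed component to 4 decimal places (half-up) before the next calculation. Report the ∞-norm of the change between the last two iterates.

Iteration 1:
  x1 = (-8 - (1)·0.0000 - (-3)·-1.0000 - (4)·0.0000) / (-11) = 1.0000
  x2 = (-12 - (3)·3.0000 - (-3)·-1.0000 - (4)·0.0000) / (13) = -1.8462
  x3 = (-11 - (3)·3.0000 - (4)·0.0000 - (-3)·0.0000) / (12) = -1.6667
  x4 = (7 - (-1)·3.0000 - (-4)·0.0000 - (-1)·-1.0000) / (9) = 1.0000
Iteration 2:
  x1 = (-8 - (1)·-1.8462 - (-3)·-1.6667 - (4)·1.0000) / (-11) = 1.3776
  x2 = (-12 - (3)·1.0000 - (-3)·-1.6667 - (4)·1.0000) / (13) = -1.8462
  x3 = (-11 - (3)·1.0000 - (4)·-1.8462 - (-3)·1.0000) / (12) = -0.3013
  x4 = (7 - (-1)·1.0000 - (-4)·-1.8462 - (-1)·-1.6667) / (9) = -0.1168
Change: (0.3776, 0.0000, 1.3654, -1.1168) → max |·| = 1.3654

1.3654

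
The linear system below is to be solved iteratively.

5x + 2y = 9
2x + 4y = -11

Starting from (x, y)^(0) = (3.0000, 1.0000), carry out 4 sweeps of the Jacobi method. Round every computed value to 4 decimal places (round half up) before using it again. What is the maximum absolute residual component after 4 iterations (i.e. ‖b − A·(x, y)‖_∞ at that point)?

0.8400

Iteration 1:
  x = (9 - (2)·1.0000) / (5) = 1.4000
  y = (-11 - (2)·3.0000) / (4) = -4.2500
Iteration 2:
  x = (9 - (2)·-4.2500) / (5) = 3.5000
  y = (-11 - (2)·1.4000) / (4) = -3.4500
Iteration 3:
  x = (9 - (2)·-3.4500) / (5) = 3.1800
  y = (-11 - (2)·3.5000) / (4) = -4.5000
Iteration 4:
  x = (9 - (2)·-4.5000) / (5) = 3.6000
  y = (-11 - (2)·3.1800) / (4) = -4.3400
Residual b − A·x = (-0.3200, -0.8400); ∞-norm = 0.8400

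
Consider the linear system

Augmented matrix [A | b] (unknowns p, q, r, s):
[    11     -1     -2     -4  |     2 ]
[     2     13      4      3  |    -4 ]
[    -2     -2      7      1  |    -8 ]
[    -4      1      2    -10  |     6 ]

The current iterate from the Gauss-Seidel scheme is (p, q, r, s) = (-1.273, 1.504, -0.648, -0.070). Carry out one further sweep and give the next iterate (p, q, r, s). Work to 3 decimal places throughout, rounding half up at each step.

One sweep:
  p = (2 - (-1)·1.504 - (-2)·-0.648 - (-4)·-0.070) / (11) = 0.175
  q = (-4 - (2)·0.175 - (4)·-0.648 - (3)·-0.070) / (13) = -0.119
  r = (-8 - (-2)·0.175 - (-2)·-0.119 - (1)·-0.070) / (7) = -1.117
  s = (6 - (-4)·0.175 - (1)·-0.119 - (2)·-1.117) / (-10) = -0.905

(0.175, -0.119, -1.117, -0.905)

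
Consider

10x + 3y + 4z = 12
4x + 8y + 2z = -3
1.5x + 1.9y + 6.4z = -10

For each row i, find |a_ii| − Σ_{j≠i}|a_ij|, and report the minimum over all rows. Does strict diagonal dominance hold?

row 1: |10| − (3+4) = 3
row 2: |8| − (4+2) = 2
row 3: |6.4| − (1.5+1.9) = 3
minimum over rows = 2 → strictly diagonally dominant (convergence guaranteed)

2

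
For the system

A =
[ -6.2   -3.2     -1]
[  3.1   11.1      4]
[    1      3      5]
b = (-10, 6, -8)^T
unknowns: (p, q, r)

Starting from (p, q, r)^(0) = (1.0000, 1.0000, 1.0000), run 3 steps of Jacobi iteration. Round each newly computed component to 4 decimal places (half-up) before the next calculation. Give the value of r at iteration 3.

-2.6967

Iteration 1:
  p = (-10 - (-3.2)·1.0000 - (-1)·1.0000) / (-6.2) = 0.9355
  q = (6 - (3.1)·1.0000 - (4)·1.0000) / (11.1) = -0.0991
  r = (-8 - (1)·1.0000 - (3)·1.0000) / (5) = -2.4000
Iteration 2:
  p = (-10 - (-3.2)·-0.0991 - (-1)·-2.4000) / (-6.2) = 2.0511
  q = (6 - (3.1)·0.9355 - (4)·-2.4000) / (11.1) = 1.1441
  r = (-8 - (1)·0.9355 - (3)·-0.0991) / (5) = -1.7276
Iteration 3:
  p = (-10 - (-3.2)·1.1441 - (-1)·-1.7276) / (-6.2) = 1.3010
  q = (6 - (3.1)·2.0511 - (4)·-1.7276) / (11.1) = 0.5903
  r = (-8 - (1)·2.0511 - (3)·1.1441) / (5) = -2.6967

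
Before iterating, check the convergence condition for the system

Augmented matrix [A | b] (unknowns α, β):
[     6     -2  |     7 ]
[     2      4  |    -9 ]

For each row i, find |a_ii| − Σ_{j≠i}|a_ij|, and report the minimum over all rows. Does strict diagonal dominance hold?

2

row 1: |6| − (2) = 4
row 2: |4| − (2) = 2
minimum over rows = 2 → strictly diagonally dominant (convergence guaranteed)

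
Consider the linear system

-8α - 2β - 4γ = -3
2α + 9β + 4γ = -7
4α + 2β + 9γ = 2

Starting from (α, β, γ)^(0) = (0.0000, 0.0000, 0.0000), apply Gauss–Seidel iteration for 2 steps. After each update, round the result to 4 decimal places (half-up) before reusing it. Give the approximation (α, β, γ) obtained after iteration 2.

Iteration 1:
  α = (-3 - (-2)·0.0000 - (-4)·0.0000) / (-8) = 0.3750
  β = (-7 - (2)·0.3750 - (4)·0.0000) / (9) = -0.8611
  γ = (2 - (4)·0.3750 - (2)·-0.8611) / (9) = 0.2469
Iteration 2:
  α = (-3 - (-2)·-0.8611 - (-4)·0.2469) / (-8) = 0.4668
  β = (-7 - (2)·0.4668 - (4)·0.2469) / (9) = -0.9912
  γ = (2 - (4)·0.4668 - (2)·-0.9912) / (9) = 0.2350

(0.4668, -0.9912, 0.2350)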